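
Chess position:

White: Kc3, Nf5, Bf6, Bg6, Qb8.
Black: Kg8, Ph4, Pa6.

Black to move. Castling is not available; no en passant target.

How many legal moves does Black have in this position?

Black to move; king on g8.
In check: yes, from the white queen on b8.
Legal moves: none.
Count: 0.

0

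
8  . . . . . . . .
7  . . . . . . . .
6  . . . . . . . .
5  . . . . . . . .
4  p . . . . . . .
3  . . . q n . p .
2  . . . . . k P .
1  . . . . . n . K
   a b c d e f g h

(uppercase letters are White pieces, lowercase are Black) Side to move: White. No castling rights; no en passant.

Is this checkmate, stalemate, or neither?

stalemate

White to move; white king on h1.
In check: no.
King squares — g1: attacked by Kf2; g2: own pawn; h2: attacked by Nf1.
Legal moves for White: none.
Not in check and no legal moves → stalemate.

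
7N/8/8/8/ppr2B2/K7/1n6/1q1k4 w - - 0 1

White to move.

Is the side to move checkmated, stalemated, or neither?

checkmate

White to move; white king on a3.
In check: yes, from the black pawn on b4.
King squares — a2: attacked by Qb1; b2: attacked by Qb1; b3: attacked by Pa4; a4: attacked by Nb2; b4: attacked by Rc4.
Legal moves for White: none.
In check with no legal moves → checkmate.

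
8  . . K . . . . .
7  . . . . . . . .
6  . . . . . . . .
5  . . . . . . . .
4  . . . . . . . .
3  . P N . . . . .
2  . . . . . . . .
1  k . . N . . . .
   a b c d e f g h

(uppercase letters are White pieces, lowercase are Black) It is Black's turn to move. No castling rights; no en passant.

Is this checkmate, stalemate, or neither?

stalemate

Black to move; black king on a1.
In check: no.
King squares — b1: attacked by Nc3; a2: attacked by Nc3; b2: attacked by Nd1.
Legal moves for Black: none.
Not in check and no legal moves → stalemate.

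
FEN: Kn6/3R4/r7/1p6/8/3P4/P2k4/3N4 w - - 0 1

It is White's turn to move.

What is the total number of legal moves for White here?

3

White to move; king on a8.
In check: yes, from the black rook on a6.
Legal moves: Kxb8, Kb7, Ra7.
Count: 3.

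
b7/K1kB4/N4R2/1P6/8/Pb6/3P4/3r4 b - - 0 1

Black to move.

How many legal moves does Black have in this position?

2

Black to move; king on c7.
In check: yes, from the white knight on a6.
Legal moves: Kd8, Kxd7.
Count: 2.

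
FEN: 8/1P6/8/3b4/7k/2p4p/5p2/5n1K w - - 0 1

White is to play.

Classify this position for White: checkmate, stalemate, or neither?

checkmate

White to move; white king on h1.
In check: yes, from the black bishop on d5.
King squares — g1: attacked by Pf2; g2: attacked by Ph3; h2: attacked by Nf1.
Legal moves for White: none.
In check with no legal moves → checkmate.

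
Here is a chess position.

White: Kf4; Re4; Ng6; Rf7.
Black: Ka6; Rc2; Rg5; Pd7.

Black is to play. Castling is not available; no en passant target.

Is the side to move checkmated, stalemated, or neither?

Black to move; black king on a6.
In check: no.
Legal moves for Black include: Kb7, Ka7, Kb6, Kb5, Ka5, Rxg6, Rh5, Rf5+, Re5, Rd5, Rgc5, Rb5, Ra5, Rg4+, Rg3, Rgg2, Rg1, Rc8, ... (list truncated; more exist).
Black has legal moves and is not in check → neither.

neither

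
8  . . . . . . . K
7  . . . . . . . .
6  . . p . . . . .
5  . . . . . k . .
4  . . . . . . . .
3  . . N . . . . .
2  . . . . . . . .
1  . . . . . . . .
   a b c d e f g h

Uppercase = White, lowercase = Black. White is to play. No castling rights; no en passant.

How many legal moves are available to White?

11

White to move; king on h8.
In check: no.
Legal moves: Kg8, Kh7, Kg7, Nd5, Nb5, Ne4, Na4, Ne2, Na2, Nd1, Nb1.
Count: 11.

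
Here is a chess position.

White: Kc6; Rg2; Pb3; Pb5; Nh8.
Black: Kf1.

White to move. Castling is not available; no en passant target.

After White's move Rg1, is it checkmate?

After Rg1: black king on f1; in check: yes, from the white rook on g1.
Black has 3 legal replies: Kf2, Ke2, Kxg1.
In check but a legal move exists → not checkmate.

no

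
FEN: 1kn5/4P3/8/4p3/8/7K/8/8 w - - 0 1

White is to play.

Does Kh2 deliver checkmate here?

After Kh2: black king on b8; in check: no.
Black is not in check, so this cannot be checkmate.

no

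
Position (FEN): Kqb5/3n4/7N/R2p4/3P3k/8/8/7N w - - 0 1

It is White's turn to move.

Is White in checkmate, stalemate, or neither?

checkmate

White to move; white king on a8.
In check: yes, from the black queen on b8.
King squares — a7: attacked by Qb8; b7: attacked by Qb8; b8: attacked by Nd7.
Legal moves for White: none.
In check with no legal moves → checkmate.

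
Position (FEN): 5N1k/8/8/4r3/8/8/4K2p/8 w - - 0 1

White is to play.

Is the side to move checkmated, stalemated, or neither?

White to move; white king on e2.
In check: yes, from the black rook on e5.
King squares — d1: available; e1: attacked by Re5; f1: available; d2: available; f2: available; d3: available; e3: attacked by Re5; f3: available.
Legal moves for White: Kf3, Kd3, Kf2, Kd2, Kf1, Kd1.
White is in check but has 6 legal moves → neither.

neither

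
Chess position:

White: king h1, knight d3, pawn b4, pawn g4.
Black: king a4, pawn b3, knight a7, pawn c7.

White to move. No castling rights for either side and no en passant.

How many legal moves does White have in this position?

White to move; king on h1.
In check: no.
Legal moves: Ne5, Nc5+, Nf4, Nf2, Nb2+, Ne1, Nc1, Kh2, Kg2, Kg1, g5, b5.
Count: 12.

12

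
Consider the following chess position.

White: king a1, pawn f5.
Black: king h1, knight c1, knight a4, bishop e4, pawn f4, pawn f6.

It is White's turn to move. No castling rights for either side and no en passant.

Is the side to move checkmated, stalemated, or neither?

stalemate

White to move; white king on a1.
In check: no.
King squares — b1: attacked by Be4; a2: attacked by Nc1; b2: attacked by Na4.
Legal moves for White: none.
Not in check and no legal moves → stalemate.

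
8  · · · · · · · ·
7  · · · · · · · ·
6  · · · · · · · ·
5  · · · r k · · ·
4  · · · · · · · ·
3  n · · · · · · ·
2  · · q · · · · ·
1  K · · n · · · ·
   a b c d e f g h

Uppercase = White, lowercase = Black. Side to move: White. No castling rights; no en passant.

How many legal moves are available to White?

0

White to move; king on a1.
In check: no.
Legal moves: none.
Count: 0.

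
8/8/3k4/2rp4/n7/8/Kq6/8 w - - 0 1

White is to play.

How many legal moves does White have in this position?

0

White to move; king on a2.
In check: yes, from the black queen on b2.
Legal moves: none.
Count: 0.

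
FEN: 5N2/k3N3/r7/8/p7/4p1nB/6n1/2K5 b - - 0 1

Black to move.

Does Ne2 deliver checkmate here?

no

After Ne2: white king on c1; in check: yes, from the black knight on e2.
White has 4 legal replies: Kc2, Kb2, Kd1, Kb1.
In check but a legal move exists → not checkmate.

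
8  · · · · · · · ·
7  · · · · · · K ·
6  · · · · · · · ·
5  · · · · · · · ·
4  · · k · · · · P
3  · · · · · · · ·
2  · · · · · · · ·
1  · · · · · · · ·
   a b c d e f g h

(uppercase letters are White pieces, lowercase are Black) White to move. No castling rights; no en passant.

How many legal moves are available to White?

9

White to move; king on g7.
In check: no.
Legal moves: Kh8, Kg8, Kf8, Kh7, Kf7, Kh6, Kg6, Kf6, h5.
Count: 9.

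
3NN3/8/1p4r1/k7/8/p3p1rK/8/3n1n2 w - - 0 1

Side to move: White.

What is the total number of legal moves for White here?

1

White to move; king on h3.
In check: yes, from the black rook on g3.
Legal moves: Kh4.
Count: 1.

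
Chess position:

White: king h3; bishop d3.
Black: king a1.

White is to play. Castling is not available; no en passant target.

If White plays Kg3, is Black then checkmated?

After Kg3: black king on a1; in check: no.
Black is not in check, so this cannot be checkmate.

no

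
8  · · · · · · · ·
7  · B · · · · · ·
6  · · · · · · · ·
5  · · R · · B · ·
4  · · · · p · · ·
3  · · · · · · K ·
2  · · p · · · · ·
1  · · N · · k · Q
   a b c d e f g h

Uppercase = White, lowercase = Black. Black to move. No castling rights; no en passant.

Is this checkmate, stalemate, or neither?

checkmate

Black to move; black king on f1.
In check: yes, from the white queen on h1.
King squares — e1: attacked by Qh1; g1: attacked by Qh1; e2: attacked by Nc1; f2: attacked by Kg3; g2: attacked by Qh1.
Legal moves for Black: none.
In check with no legal moves → checkmate.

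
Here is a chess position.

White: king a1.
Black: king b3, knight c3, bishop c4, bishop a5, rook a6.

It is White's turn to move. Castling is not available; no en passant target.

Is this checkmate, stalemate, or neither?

stalemate

White to move; white king on a1.
In check: no.
King squares — b1: attacked by Nc3; a2: attacked by Kb3; b2: attacked by Kb3.
Legal moves for White: none.
Not in check and no legal moves → stalemate.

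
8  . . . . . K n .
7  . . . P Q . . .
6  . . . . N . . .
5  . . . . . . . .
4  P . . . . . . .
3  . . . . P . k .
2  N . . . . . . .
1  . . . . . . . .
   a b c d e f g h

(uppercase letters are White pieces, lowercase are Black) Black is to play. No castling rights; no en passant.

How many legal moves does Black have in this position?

Black to move; king on g3.
In check: no.
Legal moves: Nxe7, Nh6, Nf6, Kg4, Kh3, Kf3, Kh2, Kg2, Kf2.
Count: 9.

9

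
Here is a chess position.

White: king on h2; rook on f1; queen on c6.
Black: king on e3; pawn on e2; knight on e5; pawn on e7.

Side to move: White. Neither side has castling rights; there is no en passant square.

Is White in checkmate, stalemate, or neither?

White to move; white king on h2.
In check: no.
Legal moves for White include: Qe8, Qc8, Qa8, Qd7, Qc7, Qb7, Qh6+, Qg6, Qf6, Qe6, Qd6, Qb6+, Qa6, Qd5, Qc5+, Qb5, Qe4+, Qc4, ... (list truncated; more exist).
White has legal moves and is not in check → neither.

neither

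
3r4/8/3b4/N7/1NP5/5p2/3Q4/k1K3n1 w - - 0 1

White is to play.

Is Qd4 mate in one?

After Qd4: black king on a1; in check: yes, from the white queen on d4.
King squares — b1: attacked by Kc1; a2: attacked by Nb4; b2: attacked by Kc1.
Black has no legal moves → checkmate.

yes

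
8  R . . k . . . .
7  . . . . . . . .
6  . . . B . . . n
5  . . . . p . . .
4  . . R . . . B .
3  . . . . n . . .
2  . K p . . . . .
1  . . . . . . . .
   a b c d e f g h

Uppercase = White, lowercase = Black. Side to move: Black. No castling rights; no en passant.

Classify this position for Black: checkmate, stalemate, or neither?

Black to move; black king on d8.
In check: yes, from the white rook on a8.
King squares — c7: attacked by Rc4; d7: attacked by Bg4; e7: attacked by Bd6; c8: attacked by Rc4; e8: attacked by Ra8.
Legal moves for Black: none.
In check with no legal moves → checkmate.

checkmate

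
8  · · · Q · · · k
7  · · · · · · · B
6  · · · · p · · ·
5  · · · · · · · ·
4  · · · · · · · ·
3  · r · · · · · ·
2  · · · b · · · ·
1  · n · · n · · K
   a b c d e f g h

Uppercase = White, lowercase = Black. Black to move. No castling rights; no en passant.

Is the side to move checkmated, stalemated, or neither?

neither

Black to move; black king on h8.
In check: yes, from the white queen on d8.
King squares — g7: available; h7: available; g8: attacked by Bh7.
Legal moves for Black: Kxh7, Kg7.
Black is in check but has 2 legal moves → neither.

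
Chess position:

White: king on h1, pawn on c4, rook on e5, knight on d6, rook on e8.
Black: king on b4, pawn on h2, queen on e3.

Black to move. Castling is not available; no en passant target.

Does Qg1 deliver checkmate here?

yes

After Qg1: white king on h1; in check: yes, from the black queen on g1.
King squares — g1: attacked by Ph2; g2: attacked by Qg1; h2: attacked by Qg1.
White has no legal moves → checkmate.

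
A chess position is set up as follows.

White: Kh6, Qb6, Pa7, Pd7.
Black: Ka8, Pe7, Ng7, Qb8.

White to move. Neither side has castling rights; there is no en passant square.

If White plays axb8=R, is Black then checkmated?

After axb8=R: black king on a8; in check: yes, from the white rook on b8.
King squares — a7: attacked by Qb6; b7: attacked by Qb6; b8: attacked by Qb6.
Black has no legal moves → checkmate.

yes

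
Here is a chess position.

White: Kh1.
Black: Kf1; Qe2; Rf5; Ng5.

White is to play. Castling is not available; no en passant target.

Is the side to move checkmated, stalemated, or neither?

stalemate

White to move; white king on h1.
In check: no.
King squares — g1: attacked by Kf1; g2: attacked by Kf1; h2: attacked by Qe2.
Legal moves for White: none.
Not in check and no legal moves → stalemate.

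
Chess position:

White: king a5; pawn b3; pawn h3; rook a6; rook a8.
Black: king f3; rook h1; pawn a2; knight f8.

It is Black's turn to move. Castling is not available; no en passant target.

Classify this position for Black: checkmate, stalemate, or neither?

Black to move; black king on f3.
In check: no.
Legal moves for Black include: Nh7, Nd7, Ng6, Ne6, Kf4, Ke4, Kg3, Ke3, Kg2, Kf2, Ke2, Rxh3, Rh2, Rg1, Rf1, Re1, Rd1, Rc1, ... (list truncated; more exist).
Black has legal moves and is not in check → neither.

neither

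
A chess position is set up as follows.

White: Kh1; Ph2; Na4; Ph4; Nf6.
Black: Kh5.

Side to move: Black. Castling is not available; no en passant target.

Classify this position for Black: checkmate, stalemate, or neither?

neither

Black to move; black king on h5.
In check: yes, from the white knight on f6.
Legal moves for Black: Kh6, Kg6, Kxh4.
Black is in check but has 3 legal moves → neither.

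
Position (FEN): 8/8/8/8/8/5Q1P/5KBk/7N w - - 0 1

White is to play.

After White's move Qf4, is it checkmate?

After Qf4: black king on h2; in check: yes, from the white queen on f4.
King squares — g1: attacked by Kf2; h1: attacked by Bg2; g2: attacked by Kf2; g3: attacked by Nh1; h3: attacked by Bg2.
Black has no legal moves → checkmate.

yes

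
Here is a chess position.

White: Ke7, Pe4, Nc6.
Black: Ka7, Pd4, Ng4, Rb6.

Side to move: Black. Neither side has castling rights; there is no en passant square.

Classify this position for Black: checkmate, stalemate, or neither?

neither

Black to move; black king on a7.
In check: yes, from the white knight on c6.
Legal moves for Black: Ka8, Kb7, Ka6, Rxc6.
Black is in check but has 4 legal moves → neither.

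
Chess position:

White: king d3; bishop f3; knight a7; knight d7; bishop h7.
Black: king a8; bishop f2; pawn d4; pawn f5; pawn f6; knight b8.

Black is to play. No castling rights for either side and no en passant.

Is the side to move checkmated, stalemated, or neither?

neither

Black to move; black king on a8.
In check: yes, from the white bishop on f3.
Legal moves for Black: Kxa7, Nc6.
Black is in check but has 2 legal moves → neither.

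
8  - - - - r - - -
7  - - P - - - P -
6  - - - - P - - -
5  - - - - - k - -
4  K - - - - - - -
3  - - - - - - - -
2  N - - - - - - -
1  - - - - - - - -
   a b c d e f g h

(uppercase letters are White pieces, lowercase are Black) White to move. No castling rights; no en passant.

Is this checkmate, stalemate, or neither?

neither

White to move; white king on a4.
In check: no.
Legal moves for White: Kb5, Ka5, Kb4, Kb3, Ka3, Nb4, Nc3, Nc1, g8=Q, g8=R, g8=B, g8=N, c8=Q, c8=R, c8=B, c8=N, e7.
White has 17 legal moves and is not in check → neither.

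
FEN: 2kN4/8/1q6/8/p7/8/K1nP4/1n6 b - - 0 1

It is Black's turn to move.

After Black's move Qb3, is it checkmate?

After Qb3: white king on a2; in check: yes, from the black queen on b3.
King squares — a1: attacked by Nc2; b1: attacked by Qb3; b2: attacked by Qb3; a3: attacked by Nb1; b3: attacked by Pa4.
White has no legal moves → checkmate.

yes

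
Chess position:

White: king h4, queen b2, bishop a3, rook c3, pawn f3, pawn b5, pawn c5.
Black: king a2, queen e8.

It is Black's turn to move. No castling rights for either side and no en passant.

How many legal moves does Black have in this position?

Black to move; king on a2.
In check: yes, from the white queen on b2.
Legal moves: none.
Count: 0.

0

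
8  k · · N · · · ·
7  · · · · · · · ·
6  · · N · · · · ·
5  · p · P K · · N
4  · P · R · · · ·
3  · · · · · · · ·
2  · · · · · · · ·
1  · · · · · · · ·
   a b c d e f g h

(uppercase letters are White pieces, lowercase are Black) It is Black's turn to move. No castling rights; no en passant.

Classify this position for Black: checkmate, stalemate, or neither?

stalemate

Black to move; black king on a8.
In check: no.
King squares — a7: attacked by Nc6; b7: attacked by Nd8; b8: attacked by Nc6.
Legal moves for Black: none.
Not in check and no legal moves → stalemate.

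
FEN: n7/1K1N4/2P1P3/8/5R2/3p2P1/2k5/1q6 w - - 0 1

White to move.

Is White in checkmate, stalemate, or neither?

White to move; white king on b7.
In check: yes, from the black queen on b1.
Legal moves for White: Kc8, Kxa8, Ka7, Ka6, Nb6, Rb4.
White is in check but has 6 legal moves → neither.

neither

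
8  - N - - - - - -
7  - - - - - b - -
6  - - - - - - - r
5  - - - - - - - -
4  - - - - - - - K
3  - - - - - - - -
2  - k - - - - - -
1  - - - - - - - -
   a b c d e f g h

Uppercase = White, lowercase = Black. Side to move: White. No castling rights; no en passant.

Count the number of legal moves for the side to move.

3

White to move; king on h4.
In check: yes, from the black rook on h6.
Legal moves: Kg5, Kg4, Kg3.
Count: 3.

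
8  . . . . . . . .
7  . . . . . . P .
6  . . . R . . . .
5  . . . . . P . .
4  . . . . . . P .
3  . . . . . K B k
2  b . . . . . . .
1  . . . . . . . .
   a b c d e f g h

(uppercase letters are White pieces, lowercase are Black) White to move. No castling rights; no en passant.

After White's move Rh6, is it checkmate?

After Rh6: black king on h3; in check: yes, from the white rook on h6.
King squares — g2: attacked by Kf3; h2: attacked by Bg3; g3: attacked by Kf3; g4: attacked by Kf3; h4: attacked by Bg3.
Black has no legal moves → checkmate.

yes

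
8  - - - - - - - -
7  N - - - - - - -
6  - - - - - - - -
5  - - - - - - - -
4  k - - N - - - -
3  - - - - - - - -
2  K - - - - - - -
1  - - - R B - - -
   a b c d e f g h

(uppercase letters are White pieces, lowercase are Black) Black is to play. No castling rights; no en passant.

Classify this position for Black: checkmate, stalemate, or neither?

stalemate

Black to move; black king on a4.
In check: no.
King squares — a3: attacked by Ka2; b3: attacked by Ka2; b4: attacked by Be1; a5: attacked by Be1; b5: attacked by Nd4.
Legal moves for Black: none.
Not in check and no legal moves → stalemate.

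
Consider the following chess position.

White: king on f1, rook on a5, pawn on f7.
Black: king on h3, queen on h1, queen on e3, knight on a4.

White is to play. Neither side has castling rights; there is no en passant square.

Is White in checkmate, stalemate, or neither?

White to move; white king on f1.
In check: yes, from the black queen on h1.
King squares — e1: attacked by Qh1; g1: attacked by Qh1; e2: attacked by Qe3; f2: attacked by Qe3; g2: attacked by Qh1.
Legal moves for White: none.
In check with no legal moves → checkmate.

checkmate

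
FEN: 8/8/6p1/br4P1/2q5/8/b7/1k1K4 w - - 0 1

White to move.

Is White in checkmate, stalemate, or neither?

stalemate

White to move; white king on d1.
In check: no.
King squares — c1: attacked by Kb1; e1: attacked by Ba5; c2: attacked by Kb1; d2: attacked by Ba5; e2: attacked by Qc4.
Legal moves for White: none.
Not in check and no legal moves → stalemate.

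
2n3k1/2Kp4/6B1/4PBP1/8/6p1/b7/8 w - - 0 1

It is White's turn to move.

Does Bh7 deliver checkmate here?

After Bh7: black king on g8; in check: yes, from the white bishop on h7.
Black has 4 legal replies: Kh8, Kf8, Kg7, Kf7.
In check but a legal move exists → not checkmate.

no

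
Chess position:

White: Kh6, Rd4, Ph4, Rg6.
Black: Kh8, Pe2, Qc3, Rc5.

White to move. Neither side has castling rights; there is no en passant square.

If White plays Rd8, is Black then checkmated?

yes

After Rd8: black king on h8; in check: yes, from the white rook on d8.
King squares — g7: attacked by Rg6; h7: attacked by Kh6; g8: attacked by Rg6.
Black has no legal moves → checkmate.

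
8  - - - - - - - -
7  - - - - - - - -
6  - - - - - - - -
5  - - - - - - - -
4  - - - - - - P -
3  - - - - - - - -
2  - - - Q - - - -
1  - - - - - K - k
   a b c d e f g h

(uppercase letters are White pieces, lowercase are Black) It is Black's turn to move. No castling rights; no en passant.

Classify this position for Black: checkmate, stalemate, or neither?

stalemate

Black to move; black king on h1.
In check: no.
King squares — g1: attacked by Kf1; g2: attacked by Kf1; h2: attacked by Qd2.
Legal moves for Black: none.
Not in check and no legal moves → stalemate.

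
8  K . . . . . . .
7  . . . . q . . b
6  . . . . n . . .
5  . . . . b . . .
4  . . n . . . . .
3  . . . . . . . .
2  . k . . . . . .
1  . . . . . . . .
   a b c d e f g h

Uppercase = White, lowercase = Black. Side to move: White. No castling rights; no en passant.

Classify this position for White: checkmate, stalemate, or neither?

stalemate

White to move; white king on a8.
In check: no.
King squares — a7: attacked by Qe7; b7: attacked by Qe7; b8: attacked by Be5.
Legal moves for White: none.
Not in check and no legal moves → stalemate.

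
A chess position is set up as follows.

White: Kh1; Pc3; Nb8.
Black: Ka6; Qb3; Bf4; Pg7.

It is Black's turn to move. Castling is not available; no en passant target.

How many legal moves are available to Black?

7

Black to move; king on a6.
In check: yes, from the white knight on b8.
Legal moves: Kb7, Ka7, Kb6, Kb5, Ka5, Bxb8, Qxb8.
Count: 7.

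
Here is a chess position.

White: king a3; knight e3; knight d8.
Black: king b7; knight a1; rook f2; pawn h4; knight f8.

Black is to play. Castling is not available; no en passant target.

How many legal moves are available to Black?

Black to move; king on b7.
In check: yes, from the white knight on d8.
Legal moves: Kc8, Kb8, Ka8, Kc7, Ka7, Kb6, Ka6.
Count: 7.

7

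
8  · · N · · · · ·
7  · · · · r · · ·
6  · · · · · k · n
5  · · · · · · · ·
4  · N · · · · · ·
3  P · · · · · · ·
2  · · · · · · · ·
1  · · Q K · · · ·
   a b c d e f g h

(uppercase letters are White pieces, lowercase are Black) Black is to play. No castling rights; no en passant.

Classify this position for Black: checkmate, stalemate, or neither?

neither

Black to move; black king on f6.
In check: no.
Legal moves for Black include: Re8, Rh7, Rg7, Rf7, Rd7+, Rc7, Rb7, Ra7, Re6, Re5, Re4, Re3, Re2, Re1+, Ng8, Nf7, Nf5, Ng4, ... (list truncated; more exist).
Black has legal moves and is not in check → neither.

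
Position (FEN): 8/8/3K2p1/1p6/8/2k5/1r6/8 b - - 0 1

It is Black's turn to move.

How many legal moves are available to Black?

Black to move; king on c3.
In check: no.
Legal moves: Kd4, Kc4, Kb4, Kd3, Kb3, Kd2, Kc2, Rb4, Rb3, Rh2, Rg2, Rf2, Re2, Rd2+, Rc2, Ra2, Rb1, g5, b4.
Count: 19.

19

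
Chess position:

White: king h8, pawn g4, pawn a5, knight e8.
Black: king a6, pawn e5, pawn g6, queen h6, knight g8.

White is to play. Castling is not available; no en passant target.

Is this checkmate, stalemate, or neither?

White to move; white king on h8.
In check: yes, from the black queen on h6.
King squares — g7: attacked by Qh6; h7: attacked by Qh6; g8: available.
Legal moves for White: Kxg8.
White is in check but has 1 legal move → neither.

neither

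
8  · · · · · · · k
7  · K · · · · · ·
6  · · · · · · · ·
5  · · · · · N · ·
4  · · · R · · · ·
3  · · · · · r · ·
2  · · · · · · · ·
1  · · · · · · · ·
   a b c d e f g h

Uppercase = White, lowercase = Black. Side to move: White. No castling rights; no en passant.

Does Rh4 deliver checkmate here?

no

After Rh4: black king on h8; in check: yes, from the white rook on h4.
Black has 1 legal reply: Kg8.
In check but a legal move exists → not checkmate.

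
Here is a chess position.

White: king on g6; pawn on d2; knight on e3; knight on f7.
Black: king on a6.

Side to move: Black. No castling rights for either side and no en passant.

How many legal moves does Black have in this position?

5

Black to move; king on a6.
In check: no.
Legal moves: Kb7, Ka7, Kb6, Kb5, Ka5.
Count: 5.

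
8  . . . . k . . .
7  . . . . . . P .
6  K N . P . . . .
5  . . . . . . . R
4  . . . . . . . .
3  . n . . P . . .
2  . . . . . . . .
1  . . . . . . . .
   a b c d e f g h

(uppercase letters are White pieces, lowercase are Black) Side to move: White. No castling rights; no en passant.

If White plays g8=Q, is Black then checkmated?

After g8=Q: black king on e8; in check: yes, from the white queen on g8.
King squares — d7: attacked by Nb6; e7: attacked by Pd6; f7: attacked by Qg8; d8: attacked by Qg8; f8: attacked by Qg8.
Black has no legal moves → checkmate.

yes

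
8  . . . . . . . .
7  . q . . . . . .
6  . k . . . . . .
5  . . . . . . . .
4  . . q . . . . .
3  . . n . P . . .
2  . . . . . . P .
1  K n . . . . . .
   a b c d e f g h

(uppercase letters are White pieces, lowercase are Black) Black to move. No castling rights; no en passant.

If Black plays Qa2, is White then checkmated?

yes

After Qa2: white king on a1; in check: yes, from the black queen on a2.
King squares — b1: attacked by Qa2; a2: attacked by Nc3; b2: attacked by Qa2.
White has no legal moves → checkmate.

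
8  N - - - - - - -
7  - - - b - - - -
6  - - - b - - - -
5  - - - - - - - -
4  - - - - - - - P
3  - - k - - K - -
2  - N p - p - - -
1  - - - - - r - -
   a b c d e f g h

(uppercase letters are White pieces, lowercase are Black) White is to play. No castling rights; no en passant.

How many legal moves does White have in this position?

White to move; king on f3.
In check: yes, from the black rook on f1.
Legal moves: Ke4, Ke3, Kg2, Kxe2.
Count: 4.

4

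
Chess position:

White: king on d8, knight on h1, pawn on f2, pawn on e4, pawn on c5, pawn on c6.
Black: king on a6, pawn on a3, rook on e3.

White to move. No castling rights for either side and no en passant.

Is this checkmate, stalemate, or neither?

White to move; white king on d8.
In check: no.
Legal moves for White: Ke8, Kc8, Ke7, Kd7, Kc7, Ng3, fxe3, c7, e5, f3, f4.
White has 11 legal moves and is not in check → neither.

neither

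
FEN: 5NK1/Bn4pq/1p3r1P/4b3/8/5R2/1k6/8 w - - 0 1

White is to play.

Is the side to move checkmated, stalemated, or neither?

neither

White to move; white king on g8.
In check: yes, from the black queen on h7.
King squares — f7: attacked by Rf6; g7: attacked by Qh7; h7: available; f8: own knight; h8: attacked by Qh7.
Legal moves for White: Kxh7, Nxh7.
White is in check but has 2 legal moves → neither.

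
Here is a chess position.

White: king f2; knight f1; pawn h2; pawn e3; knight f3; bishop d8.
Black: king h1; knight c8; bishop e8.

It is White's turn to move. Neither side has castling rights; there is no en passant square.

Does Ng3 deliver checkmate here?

After Ng3: black king on h1; in check: yes, from the white knight on g3.
King squares — g1: attacked by Kf2; g2: attacked by Kf2; h2: attacked by Nf3.
Black has no legal moves → checkmate.

yes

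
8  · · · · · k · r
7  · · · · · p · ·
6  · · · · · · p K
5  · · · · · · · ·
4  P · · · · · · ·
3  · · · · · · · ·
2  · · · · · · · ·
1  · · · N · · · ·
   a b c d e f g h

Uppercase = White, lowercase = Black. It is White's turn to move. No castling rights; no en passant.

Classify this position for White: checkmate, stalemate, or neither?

White to move; white king on h6.
In check: yes, from the black rook on h8.
King squares — g5: available; h5: attacked by Pg6; g6: attacked by Pf7; g7: attacked by Kf8; h7: attacked by Rh8.
Legal moves for White: Kg5.
White is in check but has 1 legal move → neither.

neither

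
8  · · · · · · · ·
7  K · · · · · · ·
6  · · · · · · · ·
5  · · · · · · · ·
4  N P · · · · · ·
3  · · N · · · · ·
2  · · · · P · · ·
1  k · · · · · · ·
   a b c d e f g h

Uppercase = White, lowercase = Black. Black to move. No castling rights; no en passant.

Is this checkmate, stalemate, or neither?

stalemate

Black to move; black king on a1.
In check: no.
King squares — b1: attacked by Nc3; a2: attacked by Nc3; b2: attacked by Na4.
Legal moves for Black: none.
Not in check and no legal moves → stalemate.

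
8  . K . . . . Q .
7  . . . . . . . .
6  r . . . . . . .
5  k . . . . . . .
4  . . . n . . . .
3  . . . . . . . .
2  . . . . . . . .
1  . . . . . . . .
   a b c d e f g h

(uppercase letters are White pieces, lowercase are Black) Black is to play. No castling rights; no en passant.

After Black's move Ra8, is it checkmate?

no

After Ra8: white king on b8; in check: yes, from the black rook on a8.
White has 3 legal replies: Kxa8, Kc7, Kb7.
In check but a legal move exists → not checkmate.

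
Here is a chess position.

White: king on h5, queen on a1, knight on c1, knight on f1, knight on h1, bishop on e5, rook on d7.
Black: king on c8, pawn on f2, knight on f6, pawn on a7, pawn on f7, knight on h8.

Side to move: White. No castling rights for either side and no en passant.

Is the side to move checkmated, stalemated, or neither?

neither

White to move; white king on h5.
In check: yes, from the black knight on f6.
Legal moves for White: Kh6, Kg5, Kh4, Bxf6.
White is in check but has 4 legal moves → neither.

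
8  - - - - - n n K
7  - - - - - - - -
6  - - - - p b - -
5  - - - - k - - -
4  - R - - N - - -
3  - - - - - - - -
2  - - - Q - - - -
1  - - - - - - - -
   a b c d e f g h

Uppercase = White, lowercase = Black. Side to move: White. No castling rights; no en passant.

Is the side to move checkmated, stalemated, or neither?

White to move; white king on h8.
In check: yes, from the black bishop on f6.
Legal moves for White: Kxg8, Nxf6.
White is in check but has 2 legal moves → neither.

neither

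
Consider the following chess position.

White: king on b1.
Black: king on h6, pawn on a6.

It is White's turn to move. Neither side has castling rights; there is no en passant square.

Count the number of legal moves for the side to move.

White to move; king on b1.
In check: no.
Legal moves: Kc2, Kb2, Ka2, Kc1, Ka1.
Count: 5.

5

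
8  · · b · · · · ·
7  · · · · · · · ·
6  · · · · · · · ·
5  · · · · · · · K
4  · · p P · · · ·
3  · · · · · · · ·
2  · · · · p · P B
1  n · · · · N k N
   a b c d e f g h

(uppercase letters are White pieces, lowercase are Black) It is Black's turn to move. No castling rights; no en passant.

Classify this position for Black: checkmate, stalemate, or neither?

Black to move; black king on g1.
In check: yes, from the white bishop on h2.
King squares — f1: available; h1: available; f2: attacked by Nh1; g2: available; h2: attacked by Nf1.
Legal moves for Black: Kxg2, Kxh1, Kxf1.
Black is in check but has 3 legal moves → neither.

neither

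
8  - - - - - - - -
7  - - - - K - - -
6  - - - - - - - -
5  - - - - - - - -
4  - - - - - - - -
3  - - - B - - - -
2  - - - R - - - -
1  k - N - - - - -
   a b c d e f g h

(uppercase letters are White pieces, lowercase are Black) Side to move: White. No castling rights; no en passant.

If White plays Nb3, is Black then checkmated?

yes

After Nb3: black king on a1; in check: yes, from the white knight on b3.
King squares — b1: attacked by Bd3; a2: attacked by Rd2; b2: attacked by Rd2.
Black has no legal moves → checkmate.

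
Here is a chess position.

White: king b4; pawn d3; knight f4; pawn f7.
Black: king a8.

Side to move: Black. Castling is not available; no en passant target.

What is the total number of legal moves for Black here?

Black to move; king on a8.
In check: no.
Legal moves: Kb8, Kb7, Ka7.
Count: 3.

3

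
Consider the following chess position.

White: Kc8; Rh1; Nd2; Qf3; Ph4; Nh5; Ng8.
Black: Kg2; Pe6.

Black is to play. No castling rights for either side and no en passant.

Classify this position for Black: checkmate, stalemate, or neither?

checkmate

Black to move; black king on g2.
In check: yes, from the white queen on f3.
King squares — f1: attacked by Rh1; g1: attacked by Rh1; h1: attacked by Qf3; f2: attacked by Qf3; h2: attacked by Rh1; f3: attacked by Nd2; g3: attacked by Qf3; h3: attacked by Rh1.
Legal moves for Black: none.
In check with no legal moves → checkmate.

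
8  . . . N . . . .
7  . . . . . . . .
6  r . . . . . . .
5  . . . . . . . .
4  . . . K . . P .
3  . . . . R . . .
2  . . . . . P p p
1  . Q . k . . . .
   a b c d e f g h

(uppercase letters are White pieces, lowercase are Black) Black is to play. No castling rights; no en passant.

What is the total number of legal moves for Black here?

Black to move; king on d1.
In check: yes, from the white queen on b1.
Legal moves: Kd2.
Count: 1.

1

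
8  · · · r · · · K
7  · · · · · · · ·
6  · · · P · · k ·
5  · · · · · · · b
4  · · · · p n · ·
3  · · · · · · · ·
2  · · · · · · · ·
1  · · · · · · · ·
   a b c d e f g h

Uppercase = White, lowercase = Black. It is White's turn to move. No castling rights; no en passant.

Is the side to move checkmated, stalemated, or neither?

White to move; white king on h8.
In check: yes, from the black rook on d8.
King squares — g7: attacked by Kg6; h7: attacked by Kg6; g8: attacked by Rd8.
Legal moves for White: none.
In check with no legal moves → checkmate.

checkmate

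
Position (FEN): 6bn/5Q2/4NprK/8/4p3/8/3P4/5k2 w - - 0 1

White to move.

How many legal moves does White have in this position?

White to move; king on h6.
In check: yes, from the black rook on g6.
Legal moves: Kh5, Qxg6.
Count: 2.

2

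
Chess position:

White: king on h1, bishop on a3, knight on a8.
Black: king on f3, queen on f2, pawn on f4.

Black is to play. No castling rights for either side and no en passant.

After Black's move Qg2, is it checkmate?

yes

After Qg2: white king on h1; in check: yes, from the black queen on g2.
King squares — g1: attacked by Qg2; g2: attacked by Kf3; h2: attacked by Qg2.
White has no legal moves → checkmate.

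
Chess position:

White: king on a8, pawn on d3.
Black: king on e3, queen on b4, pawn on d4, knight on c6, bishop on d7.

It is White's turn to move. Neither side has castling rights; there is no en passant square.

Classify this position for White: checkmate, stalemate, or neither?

White to move; white king on a8.
In check: no.
King squares — a7: attacked by Nc6; b7: attacked by Qb4; b8: attacked by Qb4.
Legal moves for White: none.
Not in check and no legal moves → stalemate.

stalemate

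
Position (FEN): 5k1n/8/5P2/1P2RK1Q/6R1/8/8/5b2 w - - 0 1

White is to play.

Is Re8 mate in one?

yes

After Re8: black king on f8; in check: yes, from the white rook on e8.
King squares — e7: attacked by Pf6; f7: attacked by Qh5; g7: attacked by Rg4; e8: attacked by Qh5; g8: attacked by Rg4.
Black has no legal moves → checkmate.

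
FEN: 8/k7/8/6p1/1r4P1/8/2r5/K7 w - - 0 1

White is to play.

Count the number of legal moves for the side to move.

White to move; king on a1.
In check: no.
Legal moves: none.
Count: 0.

0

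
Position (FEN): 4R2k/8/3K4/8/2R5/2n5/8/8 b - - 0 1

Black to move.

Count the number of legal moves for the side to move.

2

Black to move; king on h8.
In check: yes, from the white rook on e8.
Legal moves: Kh7, Kg7.
Count: 2.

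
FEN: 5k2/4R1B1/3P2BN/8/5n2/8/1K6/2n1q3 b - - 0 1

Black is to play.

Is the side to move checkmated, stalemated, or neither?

Black to move; black king on f8.
In check: yes, from the white bishop on g7.
King squares — e7: attacked by Pd6; f7: attacked by Bg6; g7: attacked by Re7; e8: attacked by Bg6; g8: attacked by Nh6.
Legal moves for Black: none.
In check with no legal moves → checkmate.

checkmate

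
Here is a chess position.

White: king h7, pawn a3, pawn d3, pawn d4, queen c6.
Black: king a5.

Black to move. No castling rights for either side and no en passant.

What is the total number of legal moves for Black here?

0

Black to move; king on a5.
In check: no.
Legal moves: none.
Count: 0.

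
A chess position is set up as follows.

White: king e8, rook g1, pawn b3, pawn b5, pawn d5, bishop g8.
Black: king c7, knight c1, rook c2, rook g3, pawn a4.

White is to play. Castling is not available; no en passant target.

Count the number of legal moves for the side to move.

17

White to move; king on e8.
In check: no.
Legal moves: Bh7, Bf7, Be6, Kf8, Kf7, Ke7, Rxg3, Rg2, Rh1, Rf1, Re1, Rd1, Rxc1, bxa4, d6+, b6+, b4.
Count: 17.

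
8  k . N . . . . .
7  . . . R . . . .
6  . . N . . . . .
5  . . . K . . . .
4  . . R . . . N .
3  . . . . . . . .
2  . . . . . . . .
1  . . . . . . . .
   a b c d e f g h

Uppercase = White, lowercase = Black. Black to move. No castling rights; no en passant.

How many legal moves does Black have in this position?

Black to move; king on a8.
In check: no.
Legal moves: none.
Count: 0.

0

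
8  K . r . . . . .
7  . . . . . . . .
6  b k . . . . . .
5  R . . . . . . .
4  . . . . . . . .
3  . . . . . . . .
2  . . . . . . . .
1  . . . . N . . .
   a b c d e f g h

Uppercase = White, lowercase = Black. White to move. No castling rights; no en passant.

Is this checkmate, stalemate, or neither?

White to move; white king on a8.
In check: yes, from the black rook on c8.
King squares — a7: attacked by Kb6; b7: attacked by Ba6; b8: attacked by Rc8.
Legal moves for White: none.
In check with no legal moves → checkmate.

checkmate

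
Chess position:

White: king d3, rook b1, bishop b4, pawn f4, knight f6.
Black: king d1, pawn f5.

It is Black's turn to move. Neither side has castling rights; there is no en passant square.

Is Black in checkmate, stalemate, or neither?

Black to move; black king on d1.
In check: yes, from the white rook on b1.
King squares — c1: attacked by Rb1; e1: attacked by Rb1; c2: attacked by Kd3; d2: attacked by Kd3; e2: attacked by Kd3.
Legal moves for Black: none.
In check with no legal moves → checkmate.

checkmate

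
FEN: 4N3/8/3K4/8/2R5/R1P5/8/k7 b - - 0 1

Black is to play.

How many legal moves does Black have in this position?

Black to move; king on a1.
In check: yes, from the white rook on a3.
Legal moves: Kb2, Kb1.
Count: 2.

2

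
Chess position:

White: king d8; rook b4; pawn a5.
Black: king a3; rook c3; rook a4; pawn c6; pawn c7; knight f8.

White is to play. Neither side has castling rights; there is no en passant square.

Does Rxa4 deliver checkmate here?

After Rxa4: black king on a3; in check: yes, from the white rook on a4.
Black has 3 legal replies: Kxa4, Kb3, Kb2.
In check but a legal move exists → not checkmate.

no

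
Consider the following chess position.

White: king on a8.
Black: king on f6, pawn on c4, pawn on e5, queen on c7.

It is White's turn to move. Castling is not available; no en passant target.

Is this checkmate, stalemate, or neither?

White to move; white king on a8.
In check: no.
King squares — a7: attacked by Qc7; b7: attacked by Qc7; b8: attacked by Qc7.
Legal moves for White: none.
Not in check and no legal moves → stalemate.

stalemate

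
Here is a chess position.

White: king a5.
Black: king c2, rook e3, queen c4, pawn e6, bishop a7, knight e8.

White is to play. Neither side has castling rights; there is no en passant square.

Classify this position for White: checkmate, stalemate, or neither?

White to move; white king on a5.
In check: no.
King squares — a4: attacked by Qc4; b4: attacked by Qc4; b5: attacked by Qc4; a6: attacked by Qc4; b6: attacked by Ba7.
Legal moves for White: none.
Not in check and no legal moves → stalemate.

stalemate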